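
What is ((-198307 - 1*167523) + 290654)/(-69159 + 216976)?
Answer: -75176/147817 ≈ -0.50857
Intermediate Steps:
((-198307 - 1*167523) + 290654)/(-69159 + 216976) = ((-198307 - 167523) + 290654)/147817 = (-365830 + 290654)*(1/147817) = -75176*1/147817 = -75176/147817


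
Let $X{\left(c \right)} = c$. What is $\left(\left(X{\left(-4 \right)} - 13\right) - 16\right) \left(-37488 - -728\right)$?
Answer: $1213080$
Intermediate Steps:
$\left(\left(X{\left(-4 \right)} - 13\right) - 16\right) \left(-37488 - -728\right) = \left(\left(-4 - 13\right) - 16\right) \left(-37488 - -728\right) = \left(-17 - 16\right) \left(-37488 + 728\right) = \left(-33\right) \left(-36760\right) = 1213080$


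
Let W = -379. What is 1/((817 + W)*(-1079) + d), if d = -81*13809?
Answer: -1/1591131 ≈ -6.2848e-7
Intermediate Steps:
d = -1118529
1/((817 + W)*(-1079) + d) = 1/((817 - 379)*(-1079) - 1118529) = 1/(438*(-1079) - 1118529) = 1/(-472602 - 1118529) = 1/(-1591131) = -1/1591131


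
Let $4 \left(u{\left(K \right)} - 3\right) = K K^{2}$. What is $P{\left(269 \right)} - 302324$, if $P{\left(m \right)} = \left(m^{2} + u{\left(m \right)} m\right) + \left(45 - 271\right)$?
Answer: $\frac{5235196793}{4} \approx 1.3088 \cdot 10^{9}$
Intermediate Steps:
$u{\left(K \right)} = 3 + \frac{K^{3}}{4}$ ($u{\left(K \right)} = 3 + \frac{K K^{2}}{4} = 3 + \frac{K^{3}}{4}$)
$P{\left(m \right)} = -226 + m^{2} + m \left(3 + \frac{m^{3}}{4}\right)$ ($P{\left(m \right)} = \left(m^{2} + \left(3 + \frac{m^{3}}{4}\right) m\right) + \left(45 - 271\right) = \left(m^{2} + m \left(3 + \frac{m^{3}}{4}\right)\right) - 226 = -226 + m^{2} + m \left(3 + \frac{m^{3}}{4}\right)$)
$P{\left(269 \right)} - 302324 = \left(-226 + 269^{2} + 3 \cdot 269 + \frac{269^{4}}{4}\right) - 302324 = \left(-226 + 72361 + 807 + \frac{1}{4} \cdot 5236114321\right) - 302324 = \left(-226 + 72361 + 807 + \frac{5236114321}{4}\right) - 302324 = \frac{5236406089}{4} - 302324 = \frac{5235196793}{4}$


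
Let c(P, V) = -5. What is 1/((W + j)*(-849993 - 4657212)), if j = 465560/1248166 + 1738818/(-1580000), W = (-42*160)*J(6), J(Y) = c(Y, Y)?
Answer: -98605114000/18245701109275168319373 ≈ -5.4043e-12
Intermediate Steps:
J(Y) = -5
W = 33600 (W = -42*160*(-5) = -6720*(-5) = 33600)
j = -358687176947/493025570000 (j = 465560*(1/1248166) + 1738818*(-1/1580000) = 232780/624083 - 869409/790000 = -358687176947/493025570000 ≈ -0.72752)
1/((W + j)*(-849993 - 4657212)) = 1/((33600 - 358687176947/493025570000)*(-849993 - 4657212)) = 1/((16565300464823053/493025570000)*(-5507205)) = 1/(-18245701109275168319373/98605114000) = -98605114000/18245701109275168319373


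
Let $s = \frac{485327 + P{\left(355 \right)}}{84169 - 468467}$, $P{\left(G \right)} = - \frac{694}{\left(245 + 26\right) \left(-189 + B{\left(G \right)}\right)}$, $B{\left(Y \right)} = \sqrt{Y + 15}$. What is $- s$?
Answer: $\frac{4649491515733}{3681621340058} + \frac{347 \sqrt{370}}{1840810670029} \approx 1.2629$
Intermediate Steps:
$B{\left(Y \right)} = \sqrt{15 + Y}$
$P{\left(G \right)} = - \frac{694}{-51219 + 271 \sqrt{15 + G}}$ ($P{\left(G \right)} = - \frac{694}{\left(245 + 26\right) \left(-189 + \sqrt{15 + G}\right)} = - \frac{694}{271 \left(-189 + \sqrt{15 + G}\right)} = - \frac{694}{-51219 + 271 \sqrt{15 + G}}$)
$s = - \frac{485327}{384298} + \frac{347}{192149 \left(-51219 + 271 \sqrt{370}\right)}$ ($s = \frac{485327 - \frac{694}{-51219 + 271 \sqrt{15 + 355}}}{84169 - 468467} = \frac{485327 - \frac{694}{-51219 + 271 \sqrt{370}}}{-384298} = \left(485327 - \frac{694}{-51219 + 271 \sqrt{370}}\right) \left(- \frac{1}{384298}\right) = - \frac{485327}{384298} + \frac{347}{192149 \left(-51219 + 271 \sqrt{370}\right)} \approx -1.2629$)
$- s = - (- \frac{4649491515733}{3681621340058} - \frac{347 \sqrt{370}}{1840810670029}) = \frac{4649491515733}{3681621340058} + \frac{347 \sqrt{370}}{1840810670029}$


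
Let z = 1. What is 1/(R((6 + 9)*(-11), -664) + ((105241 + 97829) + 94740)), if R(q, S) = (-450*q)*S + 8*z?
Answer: -1/49004182 ≈ -2.0406e-8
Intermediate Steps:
R(q, S) = 8 - 450*S*q (R(q, S) = (-450*q)*S + 8*1 = -450*S*q + 8 = 8 - 450*S*q)
1/(R((6 + 9)*(-11), -664) + ((105241 + 97829) + 94740)) = 1/((8 - 450*(-664)*(6 + 9)*(-11)) + ((105241 + 97829) + 94740)) = 1/((8 - 450*(-664)*15*(-11)) + (203070 + 94740)) = 1/((8 - 450*(-664)*(-165)) + 297810) = 1/((8 - 49302000) + 297810) = 1/(-49301992 + 297810) = 1/(-49004182) = -1/49004182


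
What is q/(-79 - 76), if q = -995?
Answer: 199/31 ≈ 6.4194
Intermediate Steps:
q/(-79 - 76) = -995/(-79 - 76) = -995/(-155) = -1/155*(-995) = 199/31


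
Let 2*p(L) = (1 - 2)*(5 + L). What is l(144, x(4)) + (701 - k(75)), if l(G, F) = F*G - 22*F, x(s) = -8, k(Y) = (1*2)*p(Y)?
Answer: -195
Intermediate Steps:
p(L) = -5/2 - L/2 (p(L) = ((1 - 2)*(5 + L))/2 = (-(5 + L))/2 = (-5 - L)/2 = -5/2 - L/2)
k(Y) = -5 - Y (k(Y) = (1*2)*(-5/2 - Y/2) = 2*(-5/2 - Y/2) = -5 - Y)
l(G, F) = -22*F + F*G
l(144, x(4)) + (701 - k(75)) = -8*(-22 + 144) + (701 - (-5 - 1*75)) = -8*122 + (701 - (-5 - 75)) = -976 + (701 - 1*(-80)) = -976 + (701 + 80) = -976 + 781 = -195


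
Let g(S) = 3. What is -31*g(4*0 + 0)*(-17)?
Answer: 1581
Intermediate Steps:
-31*g(4*0 + 0)*(-17) = -31*3*(-17) = -93*(-17) = 1581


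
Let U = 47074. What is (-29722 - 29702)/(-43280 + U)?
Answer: -29712/1897 ≈ -15.663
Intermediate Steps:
(-29722 - 29702)/(-43280 + U) = (-29722 - 29702)/(-43280 + 47074) = -59424/3794 = -59424*1/3794 = -29712/1897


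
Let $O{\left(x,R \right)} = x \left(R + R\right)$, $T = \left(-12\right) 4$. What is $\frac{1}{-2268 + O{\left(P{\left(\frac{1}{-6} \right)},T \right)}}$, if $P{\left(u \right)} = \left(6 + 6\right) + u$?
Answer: $- \frac{1}{3404} \approx -0.00029377$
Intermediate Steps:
$T = -48$
$P{\left(u \right)} = 12 + u$
$O{\left(x,R \right)} = 2 R x$ ($O{\left(x,R \right)} = x 2 R = 2 R x$)
$\frac{1}{-2268 + O{\left(P{\left(\frac{1}{-6} \right)},T \right)}} = \frac{1}{-2268 + 2 \left(-48\right) \left(12 + \frac{1}{-6}\right)} = \frac{1}{-2268 + 2 \left(-48\right) \left(12 - \frac{1}{6}\right)} = \frac{1}{-2268 + 2 \left(-48\right) \frac{71}{6}} = \frac{1}{-2268 - 1136} = \frac{1}{-3404} = - \frac{1}{3404}$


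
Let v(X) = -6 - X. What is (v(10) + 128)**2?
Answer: 12544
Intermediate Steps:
(v(10) + 128)**2 = ((-6 - 1*10) + 128)**2 = ((-6 - 10) + 128)**2 = (-16 + 128)**2 = 112**2 = 12544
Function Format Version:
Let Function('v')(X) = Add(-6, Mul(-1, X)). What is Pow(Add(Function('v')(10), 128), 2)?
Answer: 12544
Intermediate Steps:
Pow(Add(Function('v')(10), 128), 2) = Pow(Add(Add(-6, Mul(-1, 10)), 128), 2) = Pow(Add(Add(-6, -10), 128), 2) = Pow(Add(-16, 128), 2) = Pow(112, 2) = 12544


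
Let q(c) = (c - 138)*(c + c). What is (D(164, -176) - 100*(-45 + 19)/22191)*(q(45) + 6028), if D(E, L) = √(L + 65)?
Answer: -468400/1707 - 2342*I*√111 ≈ -274.4 - 24675.0*I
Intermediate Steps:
D(E, L) = √(65 + L)
q(c) = 2*c*(-138 + c) (q(c) = (-138 + c)*(2*c) = 2*c*(-138 + c))
(D(164, -176) - 100*(-45 + 19)/22191)*(q(45) + 6028) = (√(65 - 176) - 100*(-45 + 19)/22191)*(2*45*(-138 + 45) + 6028) = (√(-111) - 100*(-26)*(1/22191))*(2*45*(-93) + 6028) = (I*√111 + 2600*(1/22191))*(-8370 + 6028) = (I*√111 + 200/1707)*(-2342) = (200/1707 + I*√111)*(-2342) = -468400/1707 - 2342*I*√111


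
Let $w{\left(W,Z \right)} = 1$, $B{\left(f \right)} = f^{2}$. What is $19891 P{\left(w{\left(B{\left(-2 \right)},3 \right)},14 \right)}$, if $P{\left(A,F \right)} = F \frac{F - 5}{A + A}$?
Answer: $1253133$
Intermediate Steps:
$P{\left(A,F \right)} = \frac{F \left(-5 + F\right)}{2 A}$ ($P{\left(A,F \right)} = F \frac{-5 + F}{2 A} = \frac{F \left(-5 + F\right)}{2 A}$)
$19891 P{\left(w{\left(B{\left(-2 \right)},3 \right)},14 \right)} = 19891 \cdot \frac{1}{2} \cdot 14 \cdot 1^{-1} \left(-5 + 14\right) = 19891 \cdot \frac{1}{2} \cdot 14 \cdot 1 \cdot 9 = 19891 \cdot 63 = 1253133$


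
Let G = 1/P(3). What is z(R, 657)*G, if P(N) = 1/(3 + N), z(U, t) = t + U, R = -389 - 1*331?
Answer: -378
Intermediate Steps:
R = -720 (R = -389 - 331 = -720)
z(U, t) = U + t
G = 6 (G = 1/(1/(3 + 3)) = 1/(1/6) = 1/(⅙) = 6)
z(R, 657)*G = (-720 + 657)*6 = -63*6 = -378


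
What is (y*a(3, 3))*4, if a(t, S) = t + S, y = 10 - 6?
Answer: 96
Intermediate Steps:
y = 4
a(t, S) = S + t
(y*a(3, 3))*4 = (4*(3 + 3))*4 = (4*6)*4 = 24*4 = 96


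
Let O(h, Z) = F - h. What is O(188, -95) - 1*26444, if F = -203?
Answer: -26835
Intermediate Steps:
O(h, Z) = -203 - h
O(188, -95) - 1*26444 = (-203 - 1*188) - 1*26444 = (-203 - 188) - 26444 = -391 - 26444 = -26835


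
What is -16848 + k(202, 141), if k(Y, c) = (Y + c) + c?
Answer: -16364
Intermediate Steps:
k(Y, c) = Y + 2*c
-16848 + k(202, 141) = -16848 + (202 + 2*141) = -16848 + (202 + 282) = -16848 + 484 = -16364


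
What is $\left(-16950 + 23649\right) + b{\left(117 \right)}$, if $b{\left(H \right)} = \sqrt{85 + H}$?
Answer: $6699 + \sqrt{202} \approx 6713.2$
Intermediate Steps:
$\left(-16950 + 23649\right) + b{\left(117 \right)} = \left(-16950 + 23649\right) + \sqrt{85 + 117} = 6699 + \sqrt{202}$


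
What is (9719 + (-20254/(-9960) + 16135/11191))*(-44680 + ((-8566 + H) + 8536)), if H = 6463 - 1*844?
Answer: -683266572712997/1797780 ≈ -3.8006e+8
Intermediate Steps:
H = 5619 (H = 6463 - 844 = 5619)
(9719 + (-20254/(-9960) + 16135/11191))*(-44680 + ((-8566 + H) + 8536)) = (9719 + (-20254/(-9960) + 16135/11191))*(-44680 + ((-8566 + 5619) + 8536)) = (9719 + (-20254*(-1/9960) + 16135*(1/11191)))*(-44680 + (-2947 + 8536)) = (9719 + (10127/4980 + 16135/11191))*(-44680 + 5589) = (9719 + 193683557/55731180)*(-39091) = (541845021977/55731180)*(-39091) = -683266572712997/1797780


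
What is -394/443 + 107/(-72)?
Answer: -75769/31896 ≈ -2.3755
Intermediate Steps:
-394/443 + 107/(-72) = -394*1/443 + 107*(-1/72) = -394/443 - 107/72 = -75769/31896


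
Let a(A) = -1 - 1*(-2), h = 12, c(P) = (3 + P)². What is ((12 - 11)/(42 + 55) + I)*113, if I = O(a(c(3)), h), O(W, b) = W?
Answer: 11074/97 ≈ 114.16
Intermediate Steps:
a(A) = 1 (a(A) = -1 + 2 = 1)
I = 1
((12 - 11)/(42 + 55) + I)*113 = ((12 - 11)/(42 + 55) + 1)*113 = (1/97 + 1)*113 = (98/97)*113 = 11074/97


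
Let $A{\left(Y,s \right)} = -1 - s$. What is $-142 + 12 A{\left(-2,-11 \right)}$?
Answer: $-22$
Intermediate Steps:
$-142 + 12 A{\left(-2,-11 \right)} = -142 + 12 \left(-1 - -11\right) = -142 + 12 \left(-1 + 11\right) = -142 + 12 \cdot 10 = -142 + 120 = -22$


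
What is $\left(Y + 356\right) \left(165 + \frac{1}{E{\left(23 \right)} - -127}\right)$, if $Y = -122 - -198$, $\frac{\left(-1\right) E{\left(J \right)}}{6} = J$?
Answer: $\frac{783648}{11} \approx 71241.0$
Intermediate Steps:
$E{\left(J \right)} = - 6 J$
$Y = 76$ ($Y = -122 + 198 = 76$)
$\left(Y + 356\right) \left(165 + \frac{1}{E{\left(23 \right)} - -127}\right) = \left(76 + 356\right) \left(165 + \frac{1}{\left(-6\right) 23 - -127}\right) = 432 \left(165 + \frac{1}{-138 + \left(-2 + 129\right)}\right) = 432 \left(165 + \frac{1}{-138 + 127}\right) = 432 \left(165 + \frac{1}{-11}\right) = 432 \left(165 - \frac{1}{11}\right) = 432 \cdot \frac{1814}{11} = \frac{783648}{11}$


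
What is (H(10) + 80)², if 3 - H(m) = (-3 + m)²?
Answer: 1156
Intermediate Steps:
H(m) = 3 - (-3 + m)²
(H(10) + 80)² = ((3 - (-3 + 10)²) + 80)² = ((3 - 1*7²) + 80)² = ((3 - 1*49) + 80)² = ((3 - 49) + 80)² = (-46 + 80)² = 34² = 1156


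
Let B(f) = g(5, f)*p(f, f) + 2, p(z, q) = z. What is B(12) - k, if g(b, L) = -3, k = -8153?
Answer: 8119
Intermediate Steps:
B(f) = 2 - 3*f (B(f) = -3*f + 2 = 2 - 3*f)
B(12) - k = (2 - 3*12) - 1*(-8153) = (2 - 36) + 8153 = -34 + 8153 = 8119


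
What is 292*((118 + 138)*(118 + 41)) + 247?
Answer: 11885815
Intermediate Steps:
292*((118 + 138)*(118 + 41)) + 247 = 292*(256*159) + 247 = 292*40704 + 247 = 11885568 + 247 = 11885815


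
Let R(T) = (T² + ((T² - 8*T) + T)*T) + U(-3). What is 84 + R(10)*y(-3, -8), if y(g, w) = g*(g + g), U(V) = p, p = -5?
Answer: 7194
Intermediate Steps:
U(V) = -5
y(g, w) = 2*g² (y(g, w) = g*(2*g) = 2*g²)
R(T) = -5 + T² + T*(T² - 7*T) (R(T) = (T² + ((T² - 8*T) + T)*T) - 5 = (T² + (T² - 7*T)*T) - 5 = (T² + T*(T² - 7*T)) - 5 = -5 + T² + T*(T² - 7*T))
84 + R(10)*y(-3, -8) = 84 + (-5 + 10³ - 6*10²)*(2*(-3)²) = 84 + (-5 + 1000 - 6*100)*(2*9) = 84 + (-5 + 1000 - 600)*18 = 84 + 395*18 = 84 + 7110 = 7194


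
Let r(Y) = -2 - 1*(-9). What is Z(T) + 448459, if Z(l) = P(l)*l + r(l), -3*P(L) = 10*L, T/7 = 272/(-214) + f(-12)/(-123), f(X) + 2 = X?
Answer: 232925315168558/519635763 ≈ 4.4825e+5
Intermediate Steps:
r(Y) = 7 (r(Y) = -2 + 9 = 7)
f(X) = -2 + X
T = -106610/13161 (T = 7*(272/(-214) + (-2 - 12)/(-123)) = 7*(272*(-1/214) - 14*(-1/123)) = 7*(-136/107 + 14/123) = 7*(-15230/13161) = -106610/13161 ≈ -8.1004)
P(L) = -10*L/3
Z(l) = 7 - 10*l**2/3 (Z(l) = (-10*l/3)*l + 7 = -10*l**2/3 + 7 = 7 - 10*l**2/3)
Z(T) + 448459 = (7 - 10*(-106610/13161)**2/3) + 448459 = (7 - 10/3*11365692100/173211921) + 448459 = (7 - 113656921000/519635763) + 448459 = -110019470659/519635763 + 448459 = 232925315168558/519635763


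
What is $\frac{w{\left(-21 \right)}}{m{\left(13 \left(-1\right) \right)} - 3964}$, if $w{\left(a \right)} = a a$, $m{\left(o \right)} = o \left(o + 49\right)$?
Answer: $- \frac{441}{4432} \approx -0.099504$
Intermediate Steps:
$m{\left(o \right)} = o \left(49 + o\right)$
$w{\left(a \right)} = a^{2}$
$\frac{w{\left(-21 \right)}}{m{\left(13 \left(-1\right) \right)} - 3964} = \frac{\left(-21\right)^{2}}{13 \left(-1\right) \left(49 + 13 \left(-1\right)\right) - 3964} = \frac{441}{- 13 \left(49 - 13\right) - 3964} = \frac{441}{\left(-13\right) 36 - 3964} = \frac{441}{-468 - 3964} = \frac{441}{-4432} = 441 \left(- \frac{1}{4432}\right) = - \frac{441}{4432}$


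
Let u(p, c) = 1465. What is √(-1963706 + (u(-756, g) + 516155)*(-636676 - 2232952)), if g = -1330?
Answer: I*√1485378809066 ≈ 1.2188e+6*I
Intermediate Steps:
√(-1963706 + (u(-756, g) + 516155)*(-636676 - 2232952)) = √(-1963706 + (1465 + 516155)*(-636676 - 2232952)) = √(-1963706 + 517620*(-2869628)) = √(-1963706 - 1485376845360) = √(-1485378809066) = I*√1485378809066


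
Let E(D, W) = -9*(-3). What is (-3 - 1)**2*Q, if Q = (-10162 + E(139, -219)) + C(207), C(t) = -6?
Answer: -162256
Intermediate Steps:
E(D, W) = 27
Q = -10141 (Q = (-10162 + 27) - 6 = -10135 - 6 = -10141)
(-3 - 1)**2*Q = (-3 - 1)**2*(-10141) = (-4)**2*(-10141) = 16*(-10141) = -162256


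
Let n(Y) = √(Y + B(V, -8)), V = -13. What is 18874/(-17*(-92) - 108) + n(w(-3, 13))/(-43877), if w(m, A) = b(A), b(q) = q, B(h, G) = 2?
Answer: 9437/728 - √15/43877 ≈ 12.963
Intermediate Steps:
w(m, A) = A
n(Y) = √(2 + Y) (n(Y) = √(Y + 2) = √(2 + Y))
18874/(-17*(-92) - 108) + n(w(-3, 13))/(-43877) = 18874/(-17*(-92) - 108) + √(2 + 13)/(-43877) = 18874/(1564 - 108) + √15*(-1/43877) = 18874/1456 - √15/43877 = 18874*(1/1456) - √15/43877 = 9437/728 - √15/43877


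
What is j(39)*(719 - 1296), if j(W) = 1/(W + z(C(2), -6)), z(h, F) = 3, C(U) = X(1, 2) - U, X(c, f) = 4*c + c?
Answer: -577/42 ≈ -13.738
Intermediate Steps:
X(c, f) = 5*c
C(U) = 5 - U (C(U) = 5*1 - U = 5 - U)
j(W) = 1/(3 + W) (j(W) = 1/(W + 3) = 1/(3 + W))
j(39)*(719 - 1296) = (719 - 1296)/(3 + 39) = -577/42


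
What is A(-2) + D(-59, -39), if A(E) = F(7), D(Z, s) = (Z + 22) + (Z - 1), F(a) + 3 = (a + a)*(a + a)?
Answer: 96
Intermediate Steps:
F(a) = -3 + 4*a² (F(a) = -3 + (a + a)*(a + a) = -3 + (2*a)*(2*a) = -3 + 4*a²)
D(Z, s) = 21 + 2*Z (D(Z, s) = (22 + Z) + (-1 + Z) = 21 + 2*Z)
A(E) = 193 (A(E) = -3 + 4*7² = -3 + 4*49 = -3 + 196 = 193)
A(-2) + D(-59, -39) = 193 + (21 + 2*(-59)) = 193 + (21 - 118) = 193 - 97 = 96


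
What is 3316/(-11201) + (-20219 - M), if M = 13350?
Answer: -376009685/11201 ≈ -33569.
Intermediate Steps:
3316/(-11201) + (-20219 - M) = 3316/(-11201) + (-20219 - 1*13350) = 3316*(-1/11201) + (-20219 - 13350) = -3316/11201 - 33569 = -376009685/11201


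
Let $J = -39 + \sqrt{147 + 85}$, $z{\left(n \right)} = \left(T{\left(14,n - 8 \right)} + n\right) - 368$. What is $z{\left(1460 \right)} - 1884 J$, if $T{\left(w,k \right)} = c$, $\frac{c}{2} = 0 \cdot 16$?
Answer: $74568 - 3768 \sqrt{58} \approx 45872.0$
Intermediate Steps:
$c = 0$ ($c = 2 \cdot 0 \cdot 16 = 2 \cdot 0 = 0$)
$T{\left(w,k \right)} = 0$
$z{\left(n \right)} = -368 + n$ ($z{\left(n \right)} = \left(0 + n\right) - 368 = n - 368 = -368 + n$)
$J = -39 + 2 \sqrt{58}$ ($J = -39 + \sqrt{232} = -39 + 2 \sqrt{58} \approx -23.768$)
$z{\left(1460 \right)} - 1884 J = \left(-368 + 1460\right) - 1884 \left(-39 + 2 \sqrt{58}\right) = 1092 + \left(73476 - 3768 \sqrt{58}\right) = 74568 - 3768 \sqrt{58}$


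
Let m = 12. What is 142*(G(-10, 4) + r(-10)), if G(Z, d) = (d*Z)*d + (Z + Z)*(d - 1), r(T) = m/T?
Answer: -157052/5 ≈ -31410.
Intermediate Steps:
r(T) = 12/T
G(Z, d) = Z*d**2 + 2*Z*(-1 + d) (G(Z, d) = (Z*d)*d + (2*Z)*(-1 + d) = Z*d**2 + 2*Z*(-1 + d))
142*(G(-10, 4) + r(-10)) = 142*(-10*(-2 + 4**2 + 2*4) + 12/(-10)) = 142*(-10*(-2 + 16 + 8) + 12*(-1/10)) = 142*(-10*22 - 6/5) = 142*(-220 - 6/5) = 142*(-1106/5) = -157052/5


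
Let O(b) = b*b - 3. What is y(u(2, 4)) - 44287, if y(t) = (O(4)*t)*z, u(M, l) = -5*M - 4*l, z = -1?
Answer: -43949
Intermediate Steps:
O(b) = -3 + b**2 (O(b) = b**2 - 3 = -3 + b**2)
y(t) = -13*t (y(t) = ((-3 + 4**2)*t)*(-1) = ((-3 + 16)*t)*(-1) = (13*t)*(-1) = -13*t)
y(u(2, 4)) - 44287 = -13*(-5*2 - 4*4) - 44287 = -13*(-10 - 16) - 44287 = -13*(-26) - 44287 = 338 - 44287 = -43949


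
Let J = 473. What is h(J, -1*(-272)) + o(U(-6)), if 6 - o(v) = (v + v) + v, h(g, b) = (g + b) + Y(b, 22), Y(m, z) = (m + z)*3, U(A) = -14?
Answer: 1675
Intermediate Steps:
Y(m, z) = 3*m + 3*z
h(g, b) = 66 + g + 4*b (h(g, b) = (g + b) + (3*b + 3*22) = (b + g) + (3*b + 66) = (b + g) + (66 + 3*b) = 66 + g + 4*b)
o(v) = 6 - 3*v (o(v) = 6 - ((v + v) + v) = 6 - (2*v + v) = 6 - 3*v)
h(J, -1*(-272)) + o(U(-6)) = (66 + 473 + 4*(-1*(-272))) + (6 - 3*(-14)) = (66 + 473 + 4*272) + (6 + 42) = (66 + 473 + 1088) + 48 = 1627 + 48 = 1675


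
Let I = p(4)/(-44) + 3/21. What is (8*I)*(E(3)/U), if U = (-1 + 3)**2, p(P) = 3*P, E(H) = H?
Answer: -60/77 ≈ -0.77922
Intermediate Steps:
U = 4 (U = 2**2 = 4)
I = -10/77 (I = (3*4)/(-44) + 3/21 = 12*(-1/44) + 3*(1/21) = -3/11 + 1/7 = -10/77 ≈ -0.12987)
(8*I)*(E(3)/U) = (8*(-10/77))*(3/4) = -240/(77*4) = -80/77*3/4 = -60/77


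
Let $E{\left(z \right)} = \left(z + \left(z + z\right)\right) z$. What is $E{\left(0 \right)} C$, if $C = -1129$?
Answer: $0$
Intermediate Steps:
$E{\left(z \right)} = 3 z^{2}$ ($E{\left(z \right)} = \left(z + 2 z\right) z = 3 z z = 3 z^{2}$)
$E{\left(0 \right)} C = 3 \cdot 0^{2} \left(-1129\right) = 3 \cdot 0 \left(-1129\right) = 0 \left(-1129\right) = 0$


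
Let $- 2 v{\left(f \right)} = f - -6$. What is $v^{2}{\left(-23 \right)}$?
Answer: $\frac{289}{4} \approx 72.25$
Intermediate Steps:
$v{\left(f \right)} = -3 - \frac{f}{2}$ ($v{\left(f \right)} = - \frac{f - -6}{2} = - \frac{f + 6}{2} = - \frac{6 + f}{2} = -3 - \frac{f}{2}$)
$v^{2}{\left(-23 \right)} = \left(-3 - - \frac{23}{2}\right)^{2} = \left(-3 + \frac{23}{2}\right)^{2} = \left(\frac{17}{2}\right)^{2} = \frac{289}{4}$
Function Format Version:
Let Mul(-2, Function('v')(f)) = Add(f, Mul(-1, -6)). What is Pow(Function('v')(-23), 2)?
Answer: Rational(289, 4) ≈ 72.250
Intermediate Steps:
Function('v')(f) = Add(-3, Mul(Rational(-1, 2), f)) (Function('v')(f) = Mul(Rational(-1, 2), Add(f, Mul(-1, -6))) = Mul(Rational(-1, 2), Add(f, 6)) = Mul(Rational(-1, 2), Add(6, f)) = Add(-3, Mul(Rational(-1, 2), f)))
Pow(Function('v')(-23), 2) = Pow(Add(-3, Mul(Rational(-1, 2), -23)), 2) = Pow(Add(-3, Rational(23, 2)), 2) = Pow(Rational(17, 2), 2) = Rational(289, 4)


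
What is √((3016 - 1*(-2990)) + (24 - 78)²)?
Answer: √8922 ≈ 94.456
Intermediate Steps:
√((3016 - 1*(-2990)) + (24 - 78)²) = √((3016 + 2990) + (-54)²) = √(6006 + 2916) = √8922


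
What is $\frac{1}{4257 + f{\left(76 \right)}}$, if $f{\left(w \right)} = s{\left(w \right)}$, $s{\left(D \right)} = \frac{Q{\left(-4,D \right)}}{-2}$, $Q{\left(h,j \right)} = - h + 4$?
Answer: $\frac{1}{4253} \approx 0.00023513$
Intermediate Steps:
$Q{\left(h,j \right)} = 4 - h$
$s{\left(D \right)} = -4$ ($s{\left(D \right)} = \frac{4 - -4}{-2} = \left(4 + 4\right) \left(- \frac{1}{2}\right) = 8 \left(- \frac{1}{2}\right) = -4$)
$f{\left(w \right)} = -4$
$\frac{1}{4257 + f{\left(76 \right)}} = \frac{1}{4257 - 4} = \frac{1}{4253}$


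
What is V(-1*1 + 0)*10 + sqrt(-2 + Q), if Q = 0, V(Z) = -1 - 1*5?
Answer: -60 + I*sqrt(2) ≈ -60.0 + 1.4142*I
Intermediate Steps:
V(Z) = -6 (V(Z) = -1 - 5 = -6)
V(-1*1 + 0)*10 + sqrt(-2 + Q) = -6*10 + sqrt(-2 + 0) = -60 + sqrt(-2) = -60 + I*sqrt(2)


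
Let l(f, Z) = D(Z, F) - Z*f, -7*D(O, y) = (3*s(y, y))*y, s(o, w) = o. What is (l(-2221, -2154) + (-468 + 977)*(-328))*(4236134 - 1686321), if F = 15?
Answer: -12624334340443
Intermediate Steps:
D(O, y) = -3*y²/7 (D(O, y) = -3*y*y/7 = -3*y²/7)
l(f, Z) = -675/7 - Z*f (l(f, Z) = -3/7*15² - Z*f = -3/7*225 - Z*f = -675/7 - Z*f)
(l(-2221, -2154) + (-468 + 977)*(-328))*(4236134 - 1686321) = ((-675/7 - 1*(-2154)*(-2221)) + (-468 + 977)*(-328))*(4236134 - 1686321) = ((-675/7 - 4784034) + 509*(-328))*2549813 = (-33488913/7 - 166952)*2549813 = -34657577/7*2549813 = -12624334340443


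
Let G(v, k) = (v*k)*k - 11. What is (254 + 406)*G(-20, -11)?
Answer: -1604460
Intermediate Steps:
G(v, k) = -11 + v*k² (G(v, k) = (k*v)*k - 11 = v*k² - 11 = -11 + v*k²)
(254 + 406)*G(-20, -11) = (254 + 406)*(-11 - 20*(-11)²) = 660*(-11 - 20*121) = 660*(-11 - 2420) = 660*(-2431) = -1604460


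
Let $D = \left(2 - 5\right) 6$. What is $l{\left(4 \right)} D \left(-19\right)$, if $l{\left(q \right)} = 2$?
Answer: $684$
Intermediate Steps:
$D = -18$ ($D = \left(-3\right) 6 = -18$)
$l{\left(4 \right)} D \left(-19\right) = 2 \left(-18\right) \left(-19\right) = \left(-36\right) \left(-19\right) = 684$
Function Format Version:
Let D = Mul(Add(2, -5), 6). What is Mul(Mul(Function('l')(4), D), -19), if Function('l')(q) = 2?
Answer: 684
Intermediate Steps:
D = -18 (D = Mul(-3, 6) = -18)
Mul(Mul(Function('l')(4), D), -19) = Mul(Mul(2, -18), -19) = Mul(-36, -19) = 684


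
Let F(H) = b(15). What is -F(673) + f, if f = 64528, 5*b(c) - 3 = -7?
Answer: 322644/5 ≈ 64529.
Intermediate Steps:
b(c) = -⅘ (b(c) = ⅗ + (⅕)*(-7) = ⅗ - 7/5 = -⅘)
F(H) = -⅘
-F(673) + f = -1*(-⅘) + 64528 = ⅘ + 64528 = 322644/5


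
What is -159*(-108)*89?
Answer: 1528308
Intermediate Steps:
-159*(-108)*89 = 17172*89 = 1528308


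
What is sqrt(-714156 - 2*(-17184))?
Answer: 6*I*sqrt(18883) ≈ 824.49*I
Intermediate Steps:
sqrt(-714156 - 2*(-17184)) = sqrt(-714156 + 34368) = sqrt(-679788) = 6*I*sqrt(18883)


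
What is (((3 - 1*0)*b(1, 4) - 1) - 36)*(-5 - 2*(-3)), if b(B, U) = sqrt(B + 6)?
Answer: -37 + 3*sqrt(7) ≈ -29.063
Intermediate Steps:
b(B, U) = sqrt(6 + B)
(((3 - 1*0)*b(1, 4) - 1) - 36)*(-5 - 2*(-3)) = (((3 - 1*0)*sqrt(6 + 1) - 1) - 36)*(-5 - 2*(-3)) = (((3 + 0)*sqrt(7) - 1) - 36)*(-5 + 6) = ((3*sqrt(7) - 1) - 36)*1 = ((-1 + 3*sqrt(7)) - 36)*1 = (-37 + 3*sqrt(7))*1 = -37 + 3*sqrt(7)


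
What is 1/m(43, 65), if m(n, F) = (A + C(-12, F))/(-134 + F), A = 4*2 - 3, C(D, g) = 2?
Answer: -69/7 ≈ -9.8571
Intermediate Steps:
A = 5 (A = 8 - 3 = 5)
m(n, F) = 7/(-134 + F) (m(n, F) = (5 + 2)/(-134 + F) = 7/(-134 + F))
1/m(43, 65) = 1/(7/(-134 + 65)) = 1/(7/(-69)) = 1/(7*(-1/69)) = 1/(-7/69) = -69/7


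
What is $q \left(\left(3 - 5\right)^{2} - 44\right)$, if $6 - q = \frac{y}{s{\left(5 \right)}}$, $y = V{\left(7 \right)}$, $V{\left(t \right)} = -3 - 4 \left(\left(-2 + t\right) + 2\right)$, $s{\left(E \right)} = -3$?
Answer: $\frac{520}{3} \approx 173.33$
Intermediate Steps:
$V{\left(t \right)} = -3 - 4 t$
$y = -31$ ($y = -3 - 28 = -31$)
$q = - \frac{13}{3}$ ($q = 6 - - \frac{31}{-3} = 6 - \left(-31\right) \left(- \frac{1}{3}\right) = 6 - \frac{31}{3} = - \frac{13}{3} \approx -4.3333$)
$q \left(\left(3 - 5\right)^{2} - 44\right) = - \frac{13 \left(\left(3 - 5\right)^{2} - 44\right)}{3} = - \frac{13 \left(\left(-2\right)^{2} - 44\right)}{3} = - \frac{13 \left(4 - 44\right)}{3} = \left(- \frac{13}{3}\right) \left(-40\right) = \frac{520}{3}$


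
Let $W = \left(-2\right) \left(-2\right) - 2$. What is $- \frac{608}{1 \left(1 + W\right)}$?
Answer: $- \frac{608}{3} \approx -202.67$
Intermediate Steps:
$W = 2$ ($W = 4 - 2 = 2$)
$- \frac{608}{1 \left(1 + W\right)} = - \frac{608}{1 \left(1 + 2\right)} = - \frac{608}{1 \cdot 3} = - \frac{608}{3}$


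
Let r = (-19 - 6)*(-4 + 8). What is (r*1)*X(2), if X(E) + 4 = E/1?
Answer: 200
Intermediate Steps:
r = -100 (r = -25*4 = -100)
X(E) = -4 + E (X(E) = -4 + E/1 = -4 + E*1 = -4 + E)
(r*1)*X(2) = (-100*1)*(-4 + 2) = -100*(-2) = 200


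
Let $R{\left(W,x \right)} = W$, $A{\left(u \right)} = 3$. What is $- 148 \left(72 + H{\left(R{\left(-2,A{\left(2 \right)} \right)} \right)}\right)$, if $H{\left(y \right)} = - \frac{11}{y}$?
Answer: $-11470$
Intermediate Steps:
$- 148 \left(72 + H{\left(R{\left(-2,A{\left(2 \right)} \right)} \right)}\right) = - 148 \left(72 - \frac{11}{-2}\right) = - 148 \left(72 - - \frac{11}{2}\right) = - 148 \left(72 + \frac{11}{2}\right) = \left(-148\right) \frac{155}{2} = -11470$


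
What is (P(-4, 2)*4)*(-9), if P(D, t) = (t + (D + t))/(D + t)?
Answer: 0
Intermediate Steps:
P(D, t) = (D + 2*t)/(D + t)
(P(-4, 2)*4)*(-9) = (((-4 + 2*2)/(-4 + 2))*4)*(-9) = (((-4 + 4)/(-2))*4)*(-9) = (-1/2*0*4)*(-9) = (0*4)*(-9) = 0*(-9) = 0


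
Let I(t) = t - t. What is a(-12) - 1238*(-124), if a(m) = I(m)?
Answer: 153512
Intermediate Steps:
I(t) = 0
a(m) = 0
a(-12) - 1238*(-124) = 0 - 1238*(-124) = 0 + 153512 = 153512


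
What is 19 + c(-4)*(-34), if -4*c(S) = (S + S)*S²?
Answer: -1069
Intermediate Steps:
c(S) = -S³/2 (c(S) = -(S + S)*S²/4 = -2*S*S²/4 = -S³/2)
19 + c(-4)*(-34) = 19 - ½*(-4)³*(-34) = 19 - ½*(-64)*(-34) = 19 + 32*(-34) = 19 - 1088 = -1069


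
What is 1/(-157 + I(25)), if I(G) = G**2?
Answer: 1/468 ≈ 0.0021368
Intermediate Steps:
1/(-157 + I(25)) = 1/(-157 + 25**2) = 1/(-157 + 625) = 1/468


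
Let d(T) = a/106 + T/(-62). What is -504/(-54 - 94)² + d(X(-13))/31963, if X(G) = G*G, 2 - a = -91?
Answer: -3316773473/143786642242 ≈ -0.023067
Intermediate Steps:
a = 93 (a = 2 - 1*(-91) = 2 + 91 = 93)
X(G) = G²
d(T) = 93/106 - T/62 (d(T) = 93/106 + T/(-62) = 93*(1/106) + T*(-1/62) = 93/106 - T/62)
-504/(-54 - 94)² + d(X(-13))/31963 = -504/(-54 - 94)² + (93/106 - 1/62*(-13)²)/31963 = -504/((-148)²) + (93/106 - 1/62*169)*(1/31963) = -504/21904 + (93/106 - 169/62)*(1/31963) = -504*1/21904 - 3037/1643*1/31963 = -63/2738 - 3037/52515209 = -3316773473/143786642242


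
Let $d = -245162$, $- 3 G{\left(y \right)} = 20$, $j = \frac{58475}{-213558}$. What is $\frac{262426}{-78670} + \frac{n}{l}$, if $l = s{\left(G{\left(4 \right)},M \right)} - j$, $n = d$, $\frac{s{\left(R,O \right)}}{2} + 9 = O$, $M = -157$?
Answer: $\frac{2050139818263307}{2786600790635} \approx 735.71$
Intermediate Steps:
$j = - \frac{58475}{213558}$ ($j = 58475 \left(- \frac{1}{213558}\right) = - \frac{58475}{213558} \approx -0.27381$)
$G{\left(y \right)} = - \frac{20}{3}$ ($G{\left(y \right)} = \left(- \frac{1}{3}\right) 20 = - \frac{20}{3}$)
$s{\left(R,O \right)} = -18 + 2 O$
$n = -245162$
$l = - \frac{70842781}{213558}$ ($l = \left(-18 + 2 \left(-157\right)\right) - - \frac{58475}{213558} = \left(-18 - 314\right) + \frac{58475}{213558} = -332 + \frac{58475}{213558} = - \frac{70842781}{213558} \approx -331.73$)
$\frac{262426}{-78670} + \frac{n}{l} = \frac{262426}{-78670} - \frac{245162}{- \frac{70842781}{213558}} = 262426 \left(- \frac{1}{78670}\right) - - \frac{52356306396}{70842781} = - \frac{131213}{39335} + \frac{52356306396}{70842781} = \frac{2050139818263307}{2786600790635}$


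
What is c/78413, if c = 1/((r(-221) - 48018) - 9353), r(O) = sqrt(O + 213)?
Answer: -57371/258091029893037 - 2*I*sqrt(2)/258091029893037 ≈ -2.2229e-10 - 1.0959e-14*I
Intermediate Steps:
r(O) = sqrt(213 + O)
c = 1/(-57371 + 2*I*sqrt(2)) (c = 1/((sqrt(213 - 221) - 48018) - 9353) = 1/((sqrt(-8) - 48018) - 9353) = 1/((2*I*sqrt(2) - 48018) - 9353) = 1/((-48018 + 2*I*sqrt(2)) - 9353) = 1/(-57371 + 2*I*sqrt(2)) ≈ -1.743e-5 - 8.6e-10*I)
c/78413 = (-57371/3291431649 - 2*I*sqrt(2)/3291431649)/78413 = (-57371/3291431649 - 2*I*sqrt(2)/3291431649)*(1/78413) = -57371/258091029893037 - 2*I*sqrt(2)/258091029893037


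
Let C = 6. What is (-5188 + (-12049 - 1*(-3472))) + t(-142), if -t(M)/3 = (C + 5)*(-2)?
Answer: -13699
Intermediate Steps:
t(M) = 66 (t(M) = -3*(6 + 5)*(-2) = -33*(-2) = -3*(-22) = 66)
(-5188 + (-12049 - 1*(-3472))) + t(-142) = (-5188 + (-12049 - 1*(-3472))) + 66 = (-5188 + (-12049 + 3472)) + 66 = (-5188 - 8577) + 66 = -13765 + 66 = -13699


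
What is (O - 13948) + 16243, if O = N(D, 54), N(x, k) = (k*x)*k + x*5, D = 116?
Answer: 341131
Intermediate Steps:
N(x, k) = 5*x + x*k**2 (N(x, k) = x*k**2 + 5*x = 5*x + x*k**2)
O = 338836 (O = 116*(5 + 54**2) = 116*(5 + 2916) = 116*2921 = 338836)
(O - 13948) + 16243 = (338836 - 13948) + 16243 = 324888 + 16243 = 341131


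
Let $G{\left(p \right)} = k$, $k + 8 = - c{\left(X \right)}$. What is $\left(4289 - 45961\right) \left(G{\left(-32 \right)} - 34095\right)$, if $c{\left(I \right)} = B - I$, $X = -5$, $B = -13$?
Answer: $1420806840$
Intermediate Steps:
$c{\left(I \right)} = -13 - I$
$k = 0$ ($k = -8 - \left(-13 - -5\right) = -8 - \left(-13 + 5\right) = -8 - -8 = -8 + 8 = 0$)
$G{\left(p \right)} = 0$
$\left(4289 - 45961\right) \left(G{\left(-32 \right)} - 34095\right) = \left(4289 - 45961\right) \left(0 - 34095\right) = \left(-41672\right) \left(-34095\right) = 1420806840$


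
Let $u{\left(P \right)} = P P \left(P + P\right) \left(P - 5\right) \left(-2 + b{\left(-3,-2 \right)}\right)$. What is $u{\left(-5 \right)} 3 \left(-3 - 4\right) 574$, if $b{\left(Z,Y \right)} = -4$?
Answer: $180810000$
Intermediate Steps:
$u{\left(P \right)} = - 12 P^{3} \left(-5 + P\right)$ ($u{\left(P \right)} = P P \left(P + P\right) \left(P - 5\right) \left(-2 - 4\right) = P^{2} \cdot 2 P \left(-5 + P\right) \left(-6\right) = 2 P^{3} \left(-5 + P\right) \left(-6\right) = - 12 P^{3} \left(-5 + P\right)$)
$u{\left(-5 \right)} 3 \left(-3 - 4\right) 574 = 12 \left(-5\right)^{3} \left(5 - -5\right) 3 \left(-3 - 4\right) 574 = 12 \left(-125\right) \left(5 + 5\right) 3 \left(-3 - 4\right) 574 = 12 \left(-125\right) 10 \cdot 3 \left(-7\right) 574 = \left(-15000\right) 3 \left(-7\right) 574 = \left(-45000\right) \left(-7\right) 574 = 315000 \cdot 574 = 180810000$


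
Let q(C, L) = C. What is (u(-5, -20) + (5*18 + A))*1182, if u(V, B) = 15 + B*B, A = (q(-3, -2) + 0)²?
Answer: 607548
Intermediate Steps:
A = 9 (A = (-3 + 0)² = (-3)² = 9)
u(V, B) = 15 + B²
(u(-5, -20) + (5*18 + A))*1182 = ((15 + (-20)²) + (5*18 + 9))*1182 = ((15 + 400) + (90 + 9))*1182 = (415 + 99)*1182 = 514*1182 = 607548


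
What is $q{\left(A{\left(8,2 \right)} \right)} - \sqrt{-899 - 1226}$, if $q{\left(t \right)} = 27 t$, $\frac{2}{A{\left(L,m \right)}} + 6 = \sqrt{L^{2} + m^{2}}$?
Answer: $\frac{81}{8} + \frac{27 \sqrt{17}}{8} - 5 i \sqrt{85} \approx 24.04 - 46.098 i$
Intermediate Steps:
$A{\left(L,m \right)} = \frac{2}{-6 + \sqrt{L^{2} + m^{2}}}$
$q{\left(A{\left(8,2 \right)} \right)} - \sqrt{-899 - 1226} = 27 \frac{2}{-6 + \sqrt{8^{2} + 2^{2}}} - \sqrt{-899 - 1226} = 27 \frac{2}{-6 + \sqrt{64 + 4}} - \sqrt{-2125} = 27 \frac{2}{-6 + \sqrt{68}} - 5 i \sqrt{85} = 27 \frac{2}{-6 + 2 \sqrt{17}} - 5 i \sqrt{85} = \frac{54}{-6 + 2 \sqrt{17}} - 5 i \sqrt{85}$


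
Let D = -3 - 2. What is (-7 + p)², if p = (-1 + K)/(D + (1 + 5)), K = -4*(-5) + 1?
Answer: 169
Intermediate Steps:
D = -5
K = 21 (K = 20 + 1 = 21)
p = 20 (p = (-1 + 21)/(-5 + (1 + 5)) = 20/(-5 + 6) = 20/1 = 20*1 = 20)
(-7 + p)² = (-7 + 20)² = 13² = 169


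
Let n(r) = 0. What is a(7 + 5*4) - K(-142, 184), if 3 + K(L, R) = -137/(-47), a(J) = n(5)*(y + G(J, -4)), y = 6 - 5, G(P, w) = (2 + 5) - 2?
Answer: 4/47 ≈ 0.085106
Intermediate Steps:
G(P, w) = 5 (G(P, w) = 7 - 2 = 5)
y = 1
a(J) = 0 (a(J) = 0*(1 + 5) = 0*6 = 0)
K(L, R) = -4/47 (K(L, R) = -3 - 137/(-47) = -3 - 137*(-1/47) = -3 + 137/47 = -4/47)
a(7 + 5*4) - K(-142, 184) = 0 - 1*(-4/47) = 0 + 4/47 = 4/47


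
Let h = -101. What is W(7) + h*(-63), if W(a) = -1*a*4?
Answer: 6335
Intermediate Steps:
W(a) = -4*a (W(a) = -a*4 = -4*a)
W(7) + h*(-63) = -4*7 - 101*(-63) = -28 + 6363 = 6335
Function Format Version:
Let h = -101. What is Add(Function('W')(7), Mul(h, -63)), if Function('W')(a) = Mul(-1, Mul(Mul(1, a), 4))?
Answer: 6335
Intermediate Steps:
Function('W')(a) = Mul(-4, a) (Function('W')(a) = Mul(-1, Mul(a, 4)) = Mul(-1, Mul(4, a)) = Mul(-4, a))
Add(Function('W')(7), Mul(h, -63)) = Add(Mul(-4, 7), Mul(-101, -63)) = Add(-28, 6363) = 6335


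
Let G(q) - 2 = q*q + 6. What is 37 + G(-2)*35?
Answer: 457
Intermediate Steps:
G(q) = 8 + q² (G(q) = 2 + (q*q + 6) = 2 + (q² + 6) = 2 + (6 + q²) = 8 + q²)
37 + G(-2)*35 = 37 + (8 + (-2)²)*35 = 37 + (8 + 4)*35 = 37 + 12*35 = 37 + 420 = 457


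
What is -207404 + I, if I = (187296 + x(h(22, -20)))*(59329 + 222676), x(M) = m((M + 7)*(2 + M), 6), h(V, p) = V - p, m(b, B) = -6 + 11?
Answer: 52819611101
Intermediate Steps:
m(b, B) = 5
x(M) = 5
I = 52819818505 (I = (187296 + 5)*(59329 + 222676) = 187301*282005 = 52819818505)
-207404 + I = -207404 + 52819818505 = 52819611101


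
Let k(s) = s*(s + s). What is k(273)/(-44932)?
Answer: -74529/22466 ≈ -3.3174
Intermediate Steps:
k(s) = 2*s² (k(s) = s*(2*s) = 2*s²)
k(273)/(-44932) = (2*273²)/(-44932) = (2*74529)*(-1/44932) = 149058*(-1/44932) = -74529/22466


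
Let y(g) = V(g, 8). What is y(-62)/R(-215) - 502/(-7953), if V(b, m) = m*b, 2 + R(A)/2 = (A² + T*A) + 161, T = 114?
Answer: 4504202/86981961 ≈ 0.051783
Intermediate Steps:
R(A) = 318 + 2*A² + 228*A (R(A) = -4 + 2*((A² + 114*A) + 161) = -4 + 2*(161 + A² + 114*A) = -4 + (322 + 2*A² + 228*A) = 318 + 2*A² + 228*A)
V(b, m) = b*m
y(g) = 8*g (y(g) = g*8 = 8*g)
y(-62)/R(-215) - 502/(-7953) = (8*(-62))/(318 + 2*(-215)² + 228*(-215)) - 502/(-7953) = -496/(318 + 2*46225 - 49020) - 502*(-1/7953) = -496/(318 + 92450 - 49020) + 502/7953 = -496/43748 + 502/7953 = -496*1/43748 + 502/7953 = -124/10937 + 502/7953 = 4504202/86981961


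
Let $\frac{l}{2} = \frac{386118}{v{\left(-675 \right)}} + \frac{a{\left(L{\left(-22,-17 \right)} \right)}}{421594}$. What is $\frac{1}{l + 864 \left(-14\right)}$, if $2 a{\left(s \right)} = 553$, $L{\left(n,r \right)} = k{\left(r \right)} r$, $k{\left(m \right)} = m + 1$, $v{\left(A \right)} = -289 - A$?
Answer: $- \frac{81367642}{821437858811} \approx -9.9055 \cdot 10^{-5}$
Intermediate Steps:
$k{\left(m \right)} = 1 + m$
$L{\left(n,r \right)} = r \left(1 + r\right)$ ($L{\left(n,r \right)} = \left(1 + r\right) r = r \left(1 + r\right)$)
$a{\left(s \right)} = \frac{553}{2}$ ($a{\left(s \right)} = \frac{1}{2} \cdot 553 = \frac{553}{2}$)
$l = \frac{162785138821}{81367642}$ ($l = 2 \left(\frac{386118}{-289 - -675} + \frac{553}{2 \cdot 421594}\right) = 2 \left(\frac{386118}{-289 + 675} + \frac{553}{2} \cdot \frac{1}{421594}\right) = 2 \left(\frac{386118}{386} + \frac{553}{843188}\right) = 2 \left(386118 \cdot \frac{1}{386} + \frac{553}{843188}\right) = 2 \left(\frac{193059}{193} + \frac{553}{843188}\right) = 2 \cdot \frac{162785138821}{162735284} = \frac{162785138821}{81367642} \approx 2000.6$)
$\frac{1}{l + 864 \left(-14\right)} = \frac{1}{\frac{162785138821}{81367642} + 864 \left(-14\right)} = \frac{1}{\frac{162785138821}{81367642} - 12096} = \frac{1}{- \frac{821437858811}{81367642}} = - \frac{81367642}{821437858811}$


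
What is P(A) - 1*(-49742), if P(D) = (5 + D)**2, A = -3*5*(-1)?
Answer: 50142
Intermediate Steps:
A = 15 (A = -15*(-1) = 15)
P(A) - 1*(-49742) = (5 + 15)**2 - 1*(-49742) = 20**2 + 49742 = 400 + 49742 = 50142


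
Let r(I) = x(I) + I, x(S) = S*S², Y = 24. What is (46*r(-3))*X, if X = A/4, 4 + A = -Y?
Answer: 9660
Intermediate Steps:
x(S) = S³
A = -28 (A = -4 - 1*24 = -4 - 24 = -28)
X = -7 (X = -28/4 = -28*¼ = -7)
r(I) = I + I³ (r(I) = I³ + I = I + I³)
(46*r(-3))*X = (46*(-3 + (-3)³))*(-7) = (46*(-3 - 27))*(-7) = (46*(-30))*(-7) = -1380*(-7) = 9660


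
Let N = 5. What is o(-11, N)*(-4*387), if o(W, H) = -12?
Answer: 18576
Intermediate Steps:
o(-11, N)*(-4*387) = -(-48)*387 = -12*(-1548) = 18576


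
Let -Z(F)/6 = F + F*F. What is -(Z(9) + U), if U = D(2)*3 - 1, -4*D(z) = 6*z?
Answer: 550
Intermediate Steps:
D(z) = -3*z/2
Z(F) = -6*F - 6*F² (Z(F) = -6*(F + F*F) = -6*(F + F²) = -6*F - 6*F²)
U = -10 (U = -3/2*2*3 - 1 = -3*3 - 1 = -9 - 1 = -10)
-(Z(9) + U) = -(-6*9*(1 + 9) - 10) = -(-6*9*10 - 10) = -(-540 - 10) = -1*(-550) = 550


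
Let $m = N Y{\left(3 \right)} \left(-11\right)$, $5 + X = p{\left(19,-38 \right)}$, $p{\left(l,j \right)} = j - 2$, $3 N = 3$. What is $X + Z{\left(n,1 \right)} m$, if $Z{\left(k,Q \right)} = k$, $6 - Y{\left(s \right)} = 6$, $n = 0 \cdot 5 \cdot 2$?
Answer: $-45$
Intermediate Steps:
$n = 0$ ($n = 0 \cdot 2 = 0$)
$N = 1$ ($N = \frac{1}{3} \cdot 3 = 1$)
$Y{\left(s \right)} = 0$ ($Y{\left(s \right)} = 6 - 6 = 0$)
$p{\left(l,j \right)} = -2 + j$
$X = -45$ ($X = -5 - 40 = -45$)
$m = 0$ ($m = 1 \cdot 0 \left(-11\right) = 0 \left(-11\right) = 0$)
$X + Z{\left(n,1 \right)} m = -45 + 0 \cdot 0 = -45 + 0 = -45$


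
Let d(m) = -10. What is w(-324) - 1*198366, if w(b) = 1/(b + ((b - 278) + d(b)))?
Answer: -185670577/936 ≈ -1.9837e+5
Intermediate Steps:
w(b) = 1/(-288 + 2*b) (w(b) = 1/(b + ((b - 278) - 10)) = 1/(b + ((-278 + b) - 10)) = 1/(b + (-288 + b)) = 1/(-288 + 2*b))
w(-324) - 1*198366 = 1/(2*(-144 - 324)) - 1*198366 = (1/2)/(-468) - 198366 = (1/2)*(-1/468) - 198366 = -1/936 - 198366 = -185670577/936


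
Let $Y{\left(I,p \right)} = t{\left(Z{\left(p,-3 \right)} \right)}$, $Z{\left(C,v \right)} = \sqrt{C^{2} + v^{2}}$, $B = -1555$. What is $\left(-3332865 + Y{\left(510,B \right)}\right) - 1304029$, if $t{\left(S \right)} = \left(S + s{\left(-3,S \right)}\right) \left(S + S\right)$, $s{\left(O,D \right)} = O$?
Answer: $199174 - 6 \sqrt{2418034} \approx 1.8984 \cdot 10^{5}$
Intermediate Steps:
$t{\left(S \right)} = 2 S \left(-3 + S\right)$ ($t{\left(S \right)} = \left(S - 3\right) \left(S + S\right) = \left(-3 + S\right) 2 S = 2 S \left(-3 + S\right)$)
$Y{\left(I,p \right)} = 2 \sqrt{9 + p^{2}} \left(-3 + \sqrt{9 + p^{2}}\right)$ ($Y{\left(I,p \right)} = 2 \sqrt{p^{2} + \left(-3\right)^{2}} \left(-3 + \sqrt{p^{2} + \left(-3\right)^{2}}\right) = 2 \sqrt{p^{2} + 9} \left(-3 + \sqrt{p^{2} + 9}\right) = 2 \sqrt{9 + p^{2}} \left(-3 + \sqrt{9 + p^{2}}\right)$)
$\left(-3332865 + Y{\left(510,B \right)}\right) - 1304029 = \left(-3332865 + \left(18 - 6 \sqrt{9 + \left(-1555\right)^{2}} + 2 \left(-1555\right)^{2}\right)\right) - 1304029 = \left(-3332865 + \left(18 - 6 \sqrt{9 + 2418025} + 2 \cdot 2418025\right)\right) - 1304029 = \left(-3332865 + \left(18 - 6 \sqrt{2418034} + 4836050\right)\right) - 1304029 = \left(-3332865 + \left(4836068 - 6 \sqrt{2418034}\right)\right) - 1304029 = \left(1503203 - 6 \sqrt{2418034}\right) - 1304029 = 199174 - 6 \sqrt{2418034}$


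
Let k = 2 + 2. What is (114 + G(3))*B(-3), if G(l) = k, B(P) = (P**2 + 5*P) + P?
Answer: -1062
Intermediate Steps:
B(P) = P**2 + 6*P
k = 4
G(l) = 4
(114 + G(3))*B(-3) = (114 + 4)*(-3*(6 - 3)) = 118*(-3*3) = 118*(-9) = -1062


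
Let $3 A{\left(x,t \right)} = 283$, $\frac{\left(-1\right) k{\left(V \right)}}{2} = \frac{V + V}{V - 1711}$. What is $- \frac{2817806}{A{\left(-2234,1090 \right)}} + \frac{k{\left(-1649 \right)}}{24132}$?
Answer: $- \frac{171358222334507}{5736659040} \approx -29871.0$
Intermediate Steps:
$k{\left(V \right)} = - \frac{4 V}{-1711 + V}$ ($k{\left(V \right)} = - 2 \frac{V + V}{V - 1711} = - 2 \frac{2 V}{-1711 + V} = - \frac{4 V}{-1711 + V}$)
$A{\left(x,t \right)} = \frac{283}{3}$ ($A{\left(x,t \right)} = \frac{1}{3} \cdot 283 = \frac{283}{3}$)
$- \frac{2817806}{A{\left(-2234,1090 \right)}} + \frac{k{\left(-1649 \right)}}{24132} = - \frac{2817806}{\frac{283}{3}} + \frac{\left(-4\right) \left(-1649\right) \frac{1}{-1711 - 1649}}{24132} = \left(-2817806\right) \frac{3}{283} + \left(-4\right) \left(-1649\right) \frac{1}{-3360} \cdot \frac{1}{24132} = - \frac{8453418}{283} + \left(-4\right) \left(-1649\right) \left(- \frac{1}{3360}\right) \frac{1}{24132} = - \frac{8453418}{283} - \frac{1649}{20270880} = - \frac{171358222334507}{5736659040}$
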